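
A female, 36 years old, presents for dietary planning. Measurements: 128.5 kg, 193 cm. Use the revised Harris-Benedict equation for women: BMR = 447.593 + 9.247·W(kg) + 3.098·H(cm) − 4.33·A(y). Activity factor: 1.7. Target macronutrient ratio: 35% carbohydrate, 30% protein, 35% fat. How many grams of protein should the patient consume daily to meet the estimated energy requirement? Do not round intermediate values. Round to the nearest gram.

265 g/day

Harris-Benedict: BMR = 447.593 + 9.247(128.5) + 3.098(193) − 4.33(36) = 2077.8665 kcal/day.
TEE = 2077.8665 × 1.7 = 3532.3731 kcal/day.
Protein energy = 30% × 3532.3731 = 1059.7119 kcal.
Protein = 1059.7119 ÷ 4 kcal/g = 264.928 g.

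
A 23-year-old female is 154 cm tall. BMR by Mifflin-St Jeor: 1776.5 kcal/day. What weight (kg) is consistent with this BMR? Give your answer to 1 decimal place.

109.0 kg

1776.5 = 10·W + 6.25(154) − 5(23) − 161
10·W = 1776.5 − 686.5 = 1090, so W = 109 kg.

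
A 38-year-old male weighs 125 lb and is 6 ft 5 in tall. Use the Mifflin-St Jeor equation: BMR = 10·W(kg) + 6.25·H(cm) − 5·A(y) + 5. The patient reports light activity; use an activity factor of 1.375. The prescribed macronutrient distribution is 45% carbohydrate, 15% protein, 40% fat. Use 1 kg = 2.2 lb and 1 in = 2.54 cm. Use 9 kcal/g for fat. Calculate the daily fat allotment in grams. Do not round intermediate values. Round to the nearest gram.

Convert to metric: weight = 125 ÷ 2.2 = 56.8182 kg; height = (6×12 + 5) × 2.54 = 77 × 2.54 = 195.58 cm.
Mifflin-St Jeor (male): BMR = 10(56.8182) + 6.25(195.58) − 5(38) + 5 = 568.1818 + 1222.375 − 190 + 5 = 1605.5568 kcal/day.
TEE = 1605.5568 × 1.375 = 2207.6406 kcal/day.
Fat energy = 40% × 2207.6406 = 883.0563 kcal.
Fat = 883.0563 ÷ 9 kcal/g = 98.1174 g.

98 g/day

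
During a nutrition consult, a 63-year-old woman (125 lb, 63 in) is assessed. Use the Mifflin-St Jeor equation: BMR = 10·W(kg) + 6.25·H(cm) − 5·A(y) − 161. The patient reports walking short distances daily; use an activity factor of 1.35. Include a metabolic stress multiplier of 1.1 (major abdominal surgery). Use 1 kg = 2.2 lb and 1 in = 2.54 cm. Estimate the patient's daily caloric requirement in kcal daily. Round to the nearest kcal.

Convert to metric: weight = 125 ÷ 2.2 = 56.8182 kg; height = 63 × 2.54 = 160.02 cm.
Mifflin-St Jeor (female): BMR = 10(56.8182) + 6.25(160.02) − 5(63) − 161 = 568.1818 + 1000.125 − 315 − 161 = 1092.3068 kcal/day.
TEE = BMR × activity factor = 1092.3068 × 1.35 = 1474.6142 kcal/day.
Apply stress factor: 1474.6142 × 1.1 = 1622.0756 kcal/day.

1622 kcal daily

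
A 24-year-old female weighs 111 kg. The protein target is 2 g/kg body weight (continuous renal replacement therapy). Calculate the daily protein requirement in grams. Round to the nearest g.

Protein = 2 g/kg × 111 kg = 222 g/day.

222 g/day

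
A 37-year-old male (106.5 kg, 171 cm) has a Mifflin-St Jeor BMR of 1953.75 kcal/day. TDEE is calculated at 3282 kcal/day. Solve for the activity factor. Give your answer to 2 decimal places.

Activity factor = TEE ÷ BMR = 3282 ÷ 1953.75 = 1.68.

1.68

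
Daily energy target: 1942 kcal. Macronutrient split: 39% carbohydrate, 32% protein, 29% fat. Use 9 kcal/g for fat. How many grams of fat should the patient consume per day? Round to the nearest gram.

63 g/day

Fat energy = 29% × 1942 = 563.18 kcal.
At 9 kcal/g: 563.18 ÷ 9 = 62.5756 g.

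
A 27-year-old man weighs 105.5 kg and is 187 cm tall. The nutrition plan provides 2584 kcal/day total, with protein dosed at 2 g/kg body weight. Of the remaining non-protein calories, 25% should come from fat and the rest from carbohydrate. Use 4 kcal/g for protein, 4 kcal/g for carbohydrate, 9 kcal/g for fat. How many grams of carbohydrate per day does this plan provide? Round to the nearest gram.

326 g/day

Protein = 2 × 105.5 = 211 g → 211 × 4 = 844 kcal.
Non-protein calories = 2584 − 844 = 1740 kcal.
Fat: 25% × 1740 = 435 kcal; carbohydrate: 1305 kcal.
Carbohydrate: 1305 kcal ÷ 4 kcal/g = 326.25 g.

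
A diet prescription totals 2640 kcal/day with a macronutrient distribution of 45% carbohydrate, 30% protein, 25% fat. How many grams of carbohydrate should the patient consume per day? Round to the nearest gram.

Carbohydrate energy = 45% × 2640 = 1188 kcal.
At 4 kcal/g: 1188 ÷ 4 = 297 g.

297 g/day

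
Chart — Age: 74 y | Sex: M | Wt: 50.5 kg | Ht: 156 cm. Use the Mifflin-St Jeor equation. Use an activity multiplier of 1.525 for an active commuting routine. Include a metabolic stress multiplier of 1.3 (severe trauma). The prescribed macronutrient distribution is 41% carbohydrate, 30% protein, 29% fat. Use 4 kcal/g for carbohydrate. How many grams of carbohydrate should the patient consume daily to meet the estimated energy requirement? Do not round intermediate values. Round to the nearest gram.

Mifflin-St Jeor (male): BMR = 10(50.5) + 6.25(156) − 5(74) + 5 = 505 + 975 − 370 + 5 = 1115 kcal/day.
TEE = 1115 × 1.525 = 1700.375 kcal/day.
With stress factor 1.3: 1700.375 × 1.3 = 2210.4875 kcal/day.
Carbohydrate energy = 41% × 2210.4875 = 906.2999 kcal.
Carbohydrate = 906.2999 ÷ 4 kcal/g = 226.575 g.

227 g/day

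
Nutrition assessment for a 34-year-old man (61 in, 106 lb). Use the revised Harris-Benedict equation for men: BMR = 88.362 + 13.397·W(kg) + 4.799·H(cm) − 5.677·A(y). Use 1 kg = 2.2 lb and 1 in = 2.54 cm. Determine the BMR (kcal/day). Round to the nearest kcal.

1284 kcal/day

Convert to metric: weight = 106 ÷ 2.2 = 48.1818 kg; height = 61 × 2.54 = 154.94 cm.
Harris-Benedict: BMR = 88.362 + 13.397(48.1818) + 4.799(154.94) − 5.677(34) = 1284.3929 kcal/day.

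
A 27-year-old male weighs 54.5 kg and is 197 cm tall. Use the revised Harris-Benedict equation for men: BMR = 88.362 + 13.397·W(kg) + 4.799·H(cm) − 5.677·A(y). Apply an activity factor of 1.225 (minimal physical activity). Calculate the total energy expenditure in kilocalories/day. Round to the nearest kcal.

1973 kilocalories/day

Harris-Benedict: BMR = 88.362 + 13.397(54.5) + 4.799(197) − 5.677(27) = 1610.6225 kcal/day.
TEE = BMR × activity factor = 1610.6225 × 1.225 = 1973.0126 kcal/day.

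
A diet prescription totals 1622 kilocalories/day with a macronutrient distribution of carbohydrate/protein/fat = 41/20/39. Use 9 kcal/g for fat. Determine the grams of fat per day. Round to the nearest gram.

Fat energy = 39% × 1622 = 632.58 kcal.
At 9 kcal/g: 632.58 ÷ 9 = 70.2867 g.

70 g/day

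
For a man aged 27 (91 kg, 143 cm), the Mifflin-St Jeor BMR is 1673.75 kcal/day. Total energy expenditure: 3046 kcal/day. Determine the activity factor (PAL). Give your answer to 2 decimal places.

Activity factor = TEE ÷ BMR = 3046 ÷ 1673.75 = 1.82.

1.82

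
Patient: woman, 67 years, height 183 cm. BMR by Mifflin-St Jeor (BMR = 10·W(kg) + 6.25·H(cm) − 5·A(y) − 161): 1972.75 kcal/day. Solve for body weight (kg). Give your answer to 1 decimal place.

1972.75 = 10·W + 6.25(183) − 5(67) − 161
10·W = 1972.75 − 647.75 = 1325, so W = 132.5 kg.

132.5 kg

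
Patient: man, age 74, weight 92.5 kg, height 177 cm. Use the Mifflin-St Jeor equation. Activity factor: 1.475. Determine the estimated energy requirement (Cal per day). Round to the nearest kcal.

Mifflin-St Jeor (male): BMR = 10(92.5) + 6.25(177) − 5(74) + 5 = 925 + 1106.25 − 370 + 5 = 1666.25 kcal/day.
TEE = BMR × activity factor = 1666.25 × 1.475 = 2457.7188 kcal/day.

2458 Cal per day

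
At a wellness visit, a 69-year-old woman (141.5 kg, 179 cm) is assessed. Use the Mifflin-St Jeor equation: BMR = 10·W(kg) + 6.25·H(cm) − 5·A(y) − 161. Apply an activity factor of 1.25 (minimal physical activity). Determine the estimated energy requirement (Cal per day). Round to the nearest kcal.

2535 Cal per day

Mifflin-St Jeor (female): BMR = 10(141.5) + 6.25(179) − 5(69) − 161 = 1415 + 1118.75 − 345 − 161 = 2027.75 kcal/day.
TEE = BMR × activity factor = 2027.75 × 1.25 = 2534.6875 kcal/day.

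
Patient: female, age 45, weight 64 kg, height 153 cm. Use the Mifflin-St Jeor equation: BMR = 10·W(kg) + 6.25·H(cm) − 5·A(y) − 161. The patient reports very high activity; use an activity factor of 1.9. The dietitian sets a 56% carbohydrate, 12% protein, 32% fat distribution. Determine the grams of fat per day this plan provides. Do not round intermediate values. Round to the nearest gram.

Mifflin-St Jeor (female): BMR = 10(64) + 6.25(153) − 5(45) − 161 = 640 + 956.25 − 225 − 161 = 1210.25 kcal/day.
TEE = 1210.25 × 1.9 = 2299.475 kcal/day.
Fat energy = 32% × 2299.475 = 735.832 kcal.
Fat = 735.832 ÷ 9 kcal/g = 81.7591 g.

82 g/day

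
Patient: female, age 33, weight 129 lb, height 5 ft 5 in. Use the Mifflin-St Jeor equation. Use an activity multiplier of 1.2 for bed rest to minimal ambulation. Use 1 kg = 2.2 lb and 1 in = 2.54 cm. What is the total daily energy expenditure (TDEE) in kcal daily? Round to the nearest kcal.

1551 kcal daily

Convert to metric: weight = 129 ÷ 2.2 = 58.6364 kg; height = (5×12 + 5) × 2.54 = 65 × 2.54 = 165.1 cm.
Mifflin-St Jeor (female): BMR = 10(58.6364) + 6.25(165.1) − 5(33) − 161 = 586.3636 + 1031.875 − 165 − 161 = 1292.2386 kcal/day.
TEE = BMR × activity factor = 1292.2386 × 1.2 = 1550.6864 kcal/day.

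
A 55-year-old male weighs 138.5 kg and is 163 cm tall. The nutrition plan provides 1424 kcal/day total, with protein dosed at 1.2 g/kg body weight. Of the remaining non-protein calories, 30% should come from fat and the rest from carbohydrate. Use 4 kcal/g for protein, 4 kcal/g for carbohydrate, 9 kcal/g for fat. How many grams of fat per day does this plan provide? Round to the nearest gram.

Protein = 1.2 × 138.5 = 166.2 g → 166.2 × 4 = 664.8 kcal.
Non-protein calories = 1424 − 664.8 = 759.2 kcal.
Fat: 30% × 759.2 = 227.76 kcal; carbohydrate: 531.44 kcal.
Fat: 227.76 kcal ÷ 9 kcal/g = 25.3067 g.

25 g/day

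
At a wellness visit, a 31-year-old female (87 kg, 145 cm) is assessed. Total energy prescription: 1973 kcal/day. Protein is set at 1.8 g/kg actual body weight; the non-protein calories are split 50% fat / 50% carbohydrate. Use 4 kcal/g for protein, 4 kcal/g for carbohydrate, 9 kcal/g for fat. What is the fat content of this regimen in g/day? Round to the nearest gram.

Protein = 1.8 × 87 = 156.6 g → 156.6 × 4 = 626.4 kcal.
Non-protein calories = 1973 − 626.4 = 1346.6 kcal.
Fat: 50% × 1346.6 = 673.3 kcal; carbohydrate: 673.3 kcal.
Fat: 673.3 kcal ÷ 9 kcal/g = 74.8111 g.

75 g/day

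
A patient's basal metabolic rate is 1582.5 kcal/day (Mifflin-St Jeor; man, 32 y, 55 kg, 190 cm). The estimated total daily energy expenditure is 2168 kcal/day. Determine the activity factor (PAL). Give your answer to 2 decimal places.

1.37

Activity factor = TEE ÷ BMR = 2168 ÷ 1582.5 = 1.37.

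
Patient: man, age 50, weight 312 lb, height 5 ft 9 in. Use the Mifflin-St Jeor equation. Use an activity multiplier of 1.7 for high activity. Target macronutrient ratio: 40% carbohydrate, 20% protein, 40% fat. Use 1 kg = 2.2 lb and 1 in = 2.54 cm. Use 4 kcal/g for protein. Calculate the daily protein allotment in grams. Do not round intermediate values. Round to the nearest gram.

Convert to metric: weight = 312 ÷ 2.2 = 141.8182 kg; height = (5×12 + 9) × 2.54 = 69 × 2.54 = 175.26 cm.
Mifflin-St Jeor (male): BMR = 10(141.8182) + 6.25(175.26) − 5(50) + 5 = 1418.1818 + 1095.375 − 250 + 5 = 2268.5568 kcal/day.
TEE = 2268.5568 × 1.7 = 3856.5466 kcal/day.
Protein energy = 20% × 3856.5466 = 771.3093 kcal.
Protein = 771.3093 ÷ 4 kcal/g = 192.8273 g.

193 g/day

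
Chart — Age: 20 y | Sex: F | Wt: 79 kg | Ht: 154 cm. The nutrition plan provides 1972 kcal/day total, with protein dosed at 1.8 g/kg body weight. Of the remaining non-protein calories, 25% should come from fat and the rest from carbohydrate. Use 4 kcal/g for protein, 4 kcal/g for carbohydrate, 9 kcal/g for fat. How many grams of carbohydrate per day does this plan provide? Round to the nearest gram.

Protein = 1.8 × 79 = 142.2 g → 142.2 × 4 = 568.8 kcal.
Non-protein calories = 1972 − 568.8 = 1403.2 kcal.
Fat: 25% × 1403.2 = 350.8 kcal; carbohydrate: 1052.4 kcal.
Carbohydrate: 1052.4 kcal ÷ 4 kcal/g = 263.1 g.

263 g/day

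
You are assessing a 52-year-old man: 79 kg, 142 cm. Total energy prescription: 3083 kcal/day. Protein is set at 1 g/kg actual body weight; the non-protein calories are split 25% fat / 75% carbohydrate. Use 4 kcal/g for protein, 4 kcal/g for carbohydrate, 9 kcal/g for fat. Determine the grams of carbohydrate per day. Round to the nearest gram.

Protein = 1 × 79 = 79 g → 79 × 4 = 316 kcal.
Non-protein calories = 3083 − 316 = 2767 kcal.
Fat: 25% × 2767 = 691.75 kcal; carbohydrate: 2075.25 kcal.
Carbohydrate: 2075.25 kcal ÷ 4 kcal/g = 518.8125 g.

519 g/day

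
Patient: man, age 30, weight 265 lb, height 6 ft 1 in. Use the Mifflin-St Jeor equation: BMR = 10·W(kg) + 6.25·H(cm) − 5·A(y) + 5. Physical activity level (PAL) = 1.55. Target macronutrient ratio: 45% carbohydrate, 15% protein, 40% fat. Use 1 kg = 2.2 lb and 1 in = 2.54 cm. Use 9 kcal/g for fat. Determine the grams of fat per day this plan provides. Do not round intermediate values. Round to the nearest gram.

Convert to metric: weight = 265 ÷ 2.2 = 120.4545 kg; height = (6×12 + 1) × 2.54 = 73 × 2.54 = 185.42 cm.
Mifflin-St Jeor (male): BMR = 10(120.4545) + 6.25(185.42) − 5(30) + 5 = 1204.5455 + 1158.875 − 150 + 5 = 2218.4205 kcal/day.
TEE = 2218.4205 × 1.55 = 3438.5517 kcal/day.
Fat energy = 40% × 3438.5517 = 1375.4207 kcal.
Fat = 1375.4207 ÷ 9 kcal/g = 152.8245 g.

153 g/day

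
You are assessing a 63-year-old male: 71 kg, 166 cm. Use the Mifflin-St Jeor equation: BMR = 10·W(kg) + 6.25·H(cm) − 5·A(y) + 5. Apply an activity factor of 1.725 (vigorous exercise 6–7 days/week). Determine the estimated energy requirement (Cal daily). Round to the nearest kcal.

Mifflin-St Jeor (male): BMR = 10(71) + 6.25(166) − 5(63) + 5 = 710 + 1037.5 − 315 + 5 = 1437.5 kcal/day.
TEE = BMR × activity factor = 1437.5 × 1.725 = 2479.6875 kcal/day.

2480 Cal daily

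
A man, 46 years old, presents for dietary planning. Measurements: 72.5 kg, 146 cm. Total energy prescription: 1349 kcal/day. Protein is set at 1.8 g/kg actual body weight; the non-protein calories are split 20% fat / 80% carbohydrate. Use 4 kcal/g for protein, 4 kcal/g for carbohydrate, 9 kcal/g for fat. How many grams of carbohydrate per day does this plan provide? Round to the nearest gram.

Protein = 1.8 × 72.5 = 130.5 g → 130.5 × 4 = 522 kcal.
Non-protein calories = 1349 − 522 = 827 kcal.
Fat: 20% × 827 = 165.4 kcal; carbohydrate: 661.6 kcal.
Carbohydrate: 661.6 kcal ÷ 4 kcal/g = 165.4 g.

165 g/day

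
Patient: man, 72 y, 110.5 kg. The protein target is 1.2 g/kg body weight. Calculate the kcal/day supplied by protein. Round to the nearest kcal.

Protein = 1.2 g/kg × 110.5 kg = 132.6 g/day.
Protein energy = 132.6 g × 4 kcal/g = 530.4 kcal/day.

530 kcal/day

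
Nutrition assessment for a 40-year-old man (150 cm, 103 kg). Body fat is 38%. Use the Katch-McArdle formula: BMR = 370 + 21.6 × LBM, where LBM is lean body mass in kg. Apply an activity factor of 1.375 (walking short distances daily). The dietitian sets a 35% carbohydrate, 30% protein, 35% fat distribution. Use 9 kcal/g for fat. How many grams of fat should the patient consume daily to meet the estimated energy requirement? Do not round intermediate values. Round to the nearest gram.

LBM = 103 × (1 − 0.38) = 63.86 kg. Katch-McArdle: BMR = 370 + 21.6 × 63.86 = 1749.376 kcal/day.
TEE = 1749.376 × 1.375 = 2405.392 kcal/day.
Fat energy = 35% × 2405.392 = 841.8872 kcal.
Fat = 841.8872 ÷ 9 kcal/g = 93.543 g.

94 g/day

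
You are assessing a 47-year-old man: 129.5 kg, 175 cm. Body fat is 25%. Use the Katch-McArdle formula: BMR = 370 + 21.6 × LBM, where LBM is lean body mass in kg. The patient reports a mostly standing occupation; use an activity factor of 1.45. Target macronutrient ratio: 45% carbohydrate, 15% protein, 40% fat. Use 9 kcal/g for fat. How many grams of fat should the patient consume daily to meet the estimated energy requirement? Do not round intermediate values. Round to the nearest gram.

LBM = 129.5 × (1 − 0.25) = 97.125 kg. Katch-McArdle: BMR = 370 + 21.6 × 97.125 = 2467.9 kcal/day.
TEE = 2467.9 × 1.45 = 3578.455 kcal/day.
Fat energy = 40% × 3578.455 = 1431.382 kcal.
Fat = 1431.382 ÷ 9 kcal/g = 159.0424 g.

159 g/day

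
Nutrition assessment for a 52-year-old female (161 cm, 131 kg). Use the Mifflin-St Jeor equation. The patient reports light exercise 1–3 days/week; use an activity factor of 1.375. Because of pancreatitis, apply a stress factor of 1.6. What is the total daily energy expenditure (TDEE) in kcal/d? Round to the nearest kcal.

4170 kcal/d

Mifflin-St Jeor (female): BMR = 10(131) + 6.25(161) − 5(52) − 161 = 1310 + 1006.25 − 260 − 161 = 1895.25 kcal/day.
TEE = BMR × activity factor = 1895.25 × 1.375 = 2605.9688 kcal/day.
Apply stress factor: 2605.9688 × 1.6 = 4169.55 kcal/day.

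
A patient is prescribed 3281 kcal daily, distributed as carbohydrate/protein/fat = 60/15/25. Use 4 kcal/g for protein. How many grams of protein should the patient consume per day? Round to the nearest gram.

Protein energy = 15% × 3281 = 492.15 kcal.
At 4 kcal/g: 492.15 ÷ 4 = 123.0375 g.

123 g/day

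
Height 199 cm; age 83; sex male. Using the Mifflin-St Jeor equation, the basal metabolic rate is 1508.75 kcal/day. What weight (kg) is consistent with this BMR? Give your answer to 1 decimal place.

67.5 kg

1508.75 = 10·W + 6.25(199) − 5(83) + 5
10·W = 1508.75 − 833.75 = 675, so W = 67.5 kg.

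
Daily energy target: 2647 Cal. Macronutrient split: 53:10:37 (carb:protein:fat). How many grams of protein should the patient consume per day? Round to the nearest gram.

66 g/day

Protein energy = 10% × 2647 = 264.7 kcal.
At 4 kcal/g: 264.7 ÷ 4 = 66.175 g.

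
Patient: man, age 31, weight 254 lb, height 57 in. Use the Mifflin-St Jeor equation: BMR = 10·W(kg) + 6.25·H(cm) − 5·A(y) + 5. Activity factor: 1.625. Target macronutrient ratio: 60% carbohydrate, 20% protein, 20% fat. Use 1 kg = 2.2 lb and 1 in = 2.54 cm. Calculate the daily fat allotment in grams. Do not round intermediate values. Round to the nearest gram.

69 g/day

Convert to metric: weight = 254 ÷ 2.2 = 115.4545 kg; height = 57 × 2.54 = 144.78 cm.
Mifflin-St Jeor (male): BMR = 10(115.4545) + 6.25(144.78) − 5(31) + 5 = 1154.5455 + 904.875 − 155 + 5 = 1909.4205 kcal/day.
TEE = 1909.4205 × 1.625 = 3102.8082 kcal/day.
Fat energy = 20% × 3102.8082 = 620.5616 kcal.
Fat = 620.5616 ÷ 9 kcal/g = 68.9513 g.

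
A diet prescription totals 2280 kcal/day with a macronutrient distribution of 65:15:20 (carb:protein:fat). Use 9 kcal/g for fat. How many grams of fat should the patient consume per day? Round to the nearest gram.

Fat energy = 20% × 2280 = 456 kcal.
At 9 kcal/g: 456 ÷ 9 = 50.6667 g.

51 g/day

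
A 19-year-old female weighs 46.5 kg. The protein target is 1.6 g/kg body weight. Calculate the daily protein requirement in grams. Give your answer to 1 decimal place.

Protein = 1.6 g/kg × 46.5 kg = 74.4 g/day.

74.4 g/day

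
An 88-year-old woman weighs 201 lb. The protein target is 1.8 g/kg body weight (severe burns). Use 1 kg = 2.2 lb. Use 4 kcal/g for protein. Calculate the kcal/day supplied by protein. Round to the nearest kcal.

658 kcal/day

Weight in kg = 201 ÷ 2.2 = 91.3636 kg.
Protein = 1.8 g/kg × 91.3636 kg = 164.4545 g/day.
Protein energy = 164.4545 g × 4 kcal/g = 657.8182 kcal/day.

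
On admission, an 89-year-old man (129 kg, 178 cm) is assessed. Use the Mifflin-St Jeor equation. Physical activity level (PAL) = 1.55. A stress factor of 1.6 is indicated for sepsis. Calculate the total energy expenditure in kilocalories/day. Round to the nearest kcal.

4867 kilocalories/day

Mifflin-St Jeor (male): BMR = 10(129) + 6.25(178) − 5(89) + 5 = 1290 + 1112.5 − 445 + 5 = 1962.5 kcal/day.
TEE = BMR × activity factor = 1962.5 × 1.55 = 3041.875 kcal/day.
Apply stress factor: 3041.875 × 1.6 = 4867 kcal/day.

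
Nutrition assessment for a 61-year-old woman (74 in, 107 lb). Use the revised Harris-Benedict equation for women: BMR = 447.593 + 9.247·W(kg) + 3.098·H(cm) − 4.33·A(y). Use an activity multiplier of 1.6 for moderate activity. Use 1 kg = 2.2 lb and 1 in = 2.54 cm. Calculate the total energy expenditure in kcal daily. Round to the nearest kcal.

Convert to metric: weight = 107 ÷ 2.2 = 48.6364 kg; height = 74 × 2.54 = 187.96 cm.
Harris-Benedict: BMR = 447.593 + 9.247(48.6364) + 3.098(187.96) − 4.33(61) = 1215.5035 kcal/day.
TEE = BMR × activity factor = 1215.5035 × 1.6 = 1944.8057 kcal/day.

1945 kcal daily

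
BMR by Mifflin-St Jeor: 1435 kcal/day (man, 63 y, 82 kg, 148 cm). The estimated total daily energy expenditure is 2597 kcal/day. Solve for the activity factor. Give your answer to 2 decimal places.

Activity factor = TEE ÷ BMR = 2597 ÷ 1435 = 1.81.

1.81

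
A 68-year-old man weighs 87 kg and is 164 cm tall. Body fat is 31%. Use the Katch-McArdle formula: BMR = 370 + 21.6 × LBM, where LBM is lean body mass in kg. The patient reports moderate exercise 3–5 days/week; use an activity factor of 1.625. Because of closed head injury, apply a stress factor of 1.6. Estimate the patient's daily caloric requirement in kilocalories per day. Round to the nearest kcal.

4333 kilocalories per day

LBM = 87 × (1 − 0.31) = 60.03 kg. Katch-McArdle: BMR = 370 + 21.6 × 60.03 = 1666.648 kcal/day.
TEE = BMR × activity factor = 1666.648 × 1.625 = 2708.303 kcal/day.
Apply stress factor: 2708.303 × 1.6 = 4333.2848 kcal/day.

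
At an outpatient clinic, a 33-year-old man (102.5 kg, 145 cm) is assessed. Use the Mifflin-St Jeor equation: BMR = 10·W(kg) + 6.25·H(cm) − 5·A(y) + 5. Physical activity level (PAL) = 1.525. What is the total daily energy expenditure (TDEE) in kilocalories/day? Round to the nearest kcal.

2701 kilocalories/day

Mifflin-St Jeor (male): BMR = 10(102.5) + 6.25(145) − 5(33) + 5 = 1025 + 906.25 − 165 + 5 = 1771.25 kcal/day.
TEE = BMR × activity factor = 1771.25 × 1.525 = 2701.1563 kcal/day.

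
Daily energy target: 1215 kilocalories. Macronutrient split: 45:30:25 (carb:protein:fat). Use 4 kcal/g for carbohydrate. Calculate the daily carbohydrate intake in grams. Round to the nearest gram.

Carbohydrate energy = 45% × 1215 = 546.75 kcal.
At 4 kcal/g: 546.75 ÷ 4 = 136.6875 g.

137 g/day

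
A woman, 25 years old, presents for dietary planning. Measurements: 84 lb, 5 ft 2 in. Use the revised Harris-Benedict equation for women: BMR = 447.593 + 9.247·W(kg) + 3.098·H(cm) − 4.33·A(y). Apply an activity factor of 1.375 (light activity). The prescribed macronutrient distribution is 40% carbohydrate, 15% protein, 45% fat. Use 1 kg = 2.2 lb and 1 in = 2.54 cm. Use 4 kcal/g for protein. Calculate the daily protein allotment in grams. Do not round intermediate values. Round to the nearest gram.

Convert to metric: weight = 84 ÷ 2.2 = 38.1818 kg; height = (5×12 + 2) × 2.54 = 62 × 2.54 = 157.48 cm.
Harris-Benedict: BMR = 447.593 + 9.247(38.1818) + 3.098(157.48) − 4.33(25) = 1180.2833 kcal/day.
TEE = 1180.2833 × 1.375 = 1622.8896 kcal/day.
Protein energy = 15% × 1622.8896 = 243.4334 kcal.
Protein = 243.4334 ÷ 4 kcal/g = 60.8584 g.

61 g/day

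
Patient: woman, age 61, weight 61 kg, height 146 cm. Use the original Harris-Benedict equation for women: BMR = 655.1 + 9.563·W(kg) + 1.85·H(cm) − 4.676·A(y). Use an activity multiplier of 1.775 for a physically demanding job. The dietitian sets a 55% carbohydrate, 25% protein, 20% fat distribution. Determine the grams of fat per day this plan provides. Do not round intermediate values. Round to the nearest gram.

48 g/day

Harris-Benedict: BMR = 655.1 + 9.563(61) + 1.85(146) − 4.676(61) = 1223.307 kcal/day.
TEE = 1223.307 × 1.775 = 2171.3699 kcal/day.
Fat energy = 20% × 2171.3699 = 434.274 kcal.
Fat = 434.274 ÷ 9 kcal/g = 48.2527 g.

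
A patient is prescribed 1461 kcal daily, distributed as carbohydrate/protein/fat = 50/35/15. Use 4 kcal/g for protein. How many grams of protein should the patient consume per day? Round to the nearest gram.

Protein energy = 35% × 1461 = 511.35 kcal.
At 4 kcal/g: 511.35 ÷ 4 = 127.8375 g.

128 g/day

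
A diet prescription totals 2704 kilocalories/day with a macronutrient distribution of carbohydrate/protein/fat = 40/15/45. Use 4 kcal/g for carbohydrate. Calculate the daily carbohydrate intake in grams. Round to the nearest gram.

270 g/day

Carbohydrate energy = 40% × 2704 = 1081.6 kcal.
At 4 kcal/g: 1081.6 ÷ 4 = 270.4 g.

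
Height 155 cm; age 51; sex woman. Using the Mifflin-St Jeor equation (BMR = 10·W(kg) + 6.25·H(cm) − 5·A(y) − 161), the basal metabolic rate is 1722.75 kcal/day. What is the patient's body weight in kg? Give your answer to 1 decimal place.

117.0 kg

1722.75 = 10·W + 6.25(155) − 5(51) − 161
10·W = 1722.75 − 552.75 = 1170, so W = 117 kg.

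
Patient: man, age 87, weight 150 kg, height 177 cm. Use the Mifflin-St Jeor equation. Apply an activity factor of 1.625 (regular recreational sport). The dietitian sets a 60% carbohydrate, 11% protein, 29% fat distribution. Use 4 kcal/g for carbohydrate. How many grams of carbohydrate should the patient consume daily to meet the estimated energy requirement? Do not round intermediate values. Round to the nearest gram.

Mifflin-St Jeor (male): BMR = 10(150) + 6.25(177) − 5(87) + 5 = 1500 + 1106.25 − 435 + 5 = 2176.25 kcal/day.
TEE = 2176.25 × 1.625 = 3536.4063 kcal/day.
Carbohydrate energy = 60% × 3536.4063 = 2121.8438 kcal.
Carbohydrate = 2121.8438 ÷ 4 kcal/g = 530.4609 g.

530 g/day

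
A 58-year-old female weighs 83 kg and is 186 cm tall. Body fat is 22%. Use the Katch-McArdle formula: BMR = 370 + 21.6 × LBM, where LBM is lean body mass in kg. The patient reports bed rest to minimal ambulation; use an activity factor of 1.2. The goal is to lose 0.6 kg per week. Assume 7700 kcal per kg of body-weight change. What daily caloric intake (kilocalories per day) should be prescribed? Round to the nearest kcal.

LBM = 83 × (1 − 0.22) = 64.74 kg. Katch-McArdle: BMR = 370 + 21.6 × 64.74 = 1768.384 kcal/day.
TEE = 1768.384 × 1.2 = 2122.0608 kcal/day.
Required daily deficit = 0.6 × 7700 ÷ 7 = 660 kcal/day.
Target intake = 2122.0608 − 660 = 1462.0608 kcal/day.

1462 kilocalories per day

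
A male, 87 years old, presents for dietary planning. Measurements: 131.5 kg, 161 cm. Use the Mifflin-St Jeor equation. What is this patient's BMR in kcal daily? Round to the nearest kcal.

Mifflin-St Jeor (male): BMR = 10(131.5) + 6.25(161) − 5(87) + 5 = 1315 + 1006.25 − 435 + 5 = 1891.25 kcal/day.

1891 kcal daily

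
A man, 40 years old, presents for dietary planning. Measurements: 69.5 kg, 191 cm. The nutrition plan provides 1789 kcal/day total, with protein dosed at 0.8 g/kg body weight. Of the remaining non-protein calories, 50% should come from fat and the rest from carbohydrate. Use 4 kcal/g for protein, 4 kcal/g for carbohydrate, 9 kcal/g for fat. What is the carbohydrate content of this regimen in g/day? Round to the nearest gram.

Protein = 0.8 × 69.5 = 55.6 g → 55.6 × 4 = 222.4 kcal.
Non-protein calories = 1789 − 222.4 = 1566.6 kcal.
Fat: 50% × 1566.6 = 783.3 kcal; carbohydrate: 783.3 kcal.
Carbohydrate: 783.3 kcal ÷ 4 kcal/g = 195.825 g.

196 g/day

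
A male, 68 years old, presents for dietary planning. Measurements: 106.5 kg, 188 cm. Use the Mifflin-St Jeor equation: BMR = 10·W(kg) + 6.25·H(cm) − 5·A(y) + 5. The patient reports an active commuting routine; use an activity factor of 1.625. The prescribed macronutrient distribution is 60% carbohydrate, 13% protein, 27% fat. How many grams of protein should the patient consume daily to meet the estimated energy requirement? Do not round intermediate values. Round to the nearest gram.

101 g/day

Mifflin-St Jeor (male): BMR = 10(106.5) + 6.25(188) − 5(68) + 5 = 1065 + 1175 − 340 + 5 = 1905 kcal/day.
TEE = 1905 × 1.625 = 3095.625 kcal/day.
Protein energy = 13% × 3095.625 = 402.4313 kcal.
Protein = 402.4313 ÷ 4 kcal/g = 100.6078 g.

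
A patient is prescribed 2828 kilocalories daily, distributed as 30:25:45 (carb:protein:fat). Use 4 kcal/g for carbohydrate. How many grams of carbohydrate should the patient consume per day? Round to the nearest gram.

212 g/day

Carbohydrate energy = 30% × 2828 = 848.4 kcal.
At 4 kcal/g: 848.4 ÷ 4 = 212.1 g.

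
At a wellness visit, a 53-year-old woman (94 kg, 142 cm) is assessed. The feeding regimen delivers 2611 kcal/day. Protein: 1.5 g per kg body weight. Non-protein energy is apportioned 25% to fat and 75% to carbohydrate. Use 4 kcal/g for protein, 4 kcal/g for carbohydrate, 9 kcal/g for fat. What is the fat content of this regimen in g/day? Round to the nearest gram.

Protein = 1.5 × 94 = 141 g → 141 × 4 = 564 kcal.
Non-protein calories = 2611 − 564 = 2047 kcal.
Fat: 25% × 2047 = 511.75 kcal; carbohydrate: 1535.25 kcal.
Fat: 511.75 kcal ÷ 9 kcal/g = 56.8611 g.

57 g/day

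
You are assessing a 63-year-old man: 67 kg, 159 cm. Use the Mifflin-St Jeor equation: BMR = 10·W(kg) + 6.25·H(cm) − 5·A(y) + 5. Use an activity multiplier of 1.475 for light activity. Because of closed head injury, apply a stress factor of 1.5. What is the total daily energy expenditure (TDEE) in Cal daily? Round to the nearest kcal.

Mifflin-St Jeor (male): BMR = 10(67) + 6.25(159) − 5(63) + 5 = 670 + 993.75 − 315 + 5 = 1353.75 kcal/day.
TEE = BMR × activity factor = 1353.75 × 1.475 = 1996.7813 kcal/day.
Apply stress factor: 1996.7813 × 1.5 = 2995.1719 kcal/day.

2995 Cal daily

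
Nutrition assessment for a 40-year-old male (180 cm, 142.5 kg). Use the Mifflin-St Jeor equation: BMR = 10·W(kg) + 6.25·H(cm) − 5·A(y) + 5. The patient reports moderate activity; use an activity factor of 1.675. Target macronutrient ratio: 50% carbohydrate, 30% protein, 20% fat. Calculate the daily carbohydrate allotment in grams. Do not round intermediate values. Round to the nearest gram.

Mifflin-St Jeor (male): BMR = 10(142.5) + 6.25(180) − 5(40) + 5 = 1425 + 1125 − 200 + 5 = 2355 kcal/day.
TEE = 2355 × 1.675 = 3944.625 kcal/day.
Carbohydrate energy = 50% × 3944.625 = 1972.3125 kcal.
Carbohydrate = 1972.3125 ÷ 4 kcal/g = 493.0781 g.

493 g/day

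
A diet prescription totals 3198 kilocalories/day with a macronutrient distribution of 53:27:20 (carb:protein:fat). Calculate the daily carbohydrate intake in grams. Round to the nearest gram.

Carbohydrate energy = 53% × 3198 = 1694.94 kcal.
At 4 kcal/g: 1694.94 ÷ 4 = 423.735 g.

424 g/day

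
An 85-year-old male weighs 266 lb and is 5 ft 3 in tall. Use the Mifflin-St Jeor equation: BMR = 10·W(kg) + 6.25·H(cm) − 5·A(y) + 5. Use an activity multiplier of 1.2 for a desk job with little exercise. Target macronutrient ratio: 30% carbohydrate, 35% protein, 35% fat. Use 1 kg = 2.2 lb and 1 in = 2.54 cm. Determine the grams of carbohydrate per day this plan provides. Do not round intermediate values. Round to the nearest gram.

161 g/day

Convert to metric: weight = 266 ÷ 2.2 = 120.9091 kg; height = (5×12 + 3) × 2.54 = 63 × 2.54 = 160.02 cm.
Mifflin-St Jeor (male): BMR = 10(120.9091) + 6.25(160.02) − 5(85) + 5 = 1209.0909 + 1000.125 − 425 + 5 = 1789.2159 kcal/day.
TEE = 1789.2159 × 1.2 = 2147.0591 kcal/day.
Carbohydrate energy = 30% × 2147.0591 = 644.1177 kcal.
Carbohydrate = 644.1177 ÷ 4 kcal/g = 161.0294 g.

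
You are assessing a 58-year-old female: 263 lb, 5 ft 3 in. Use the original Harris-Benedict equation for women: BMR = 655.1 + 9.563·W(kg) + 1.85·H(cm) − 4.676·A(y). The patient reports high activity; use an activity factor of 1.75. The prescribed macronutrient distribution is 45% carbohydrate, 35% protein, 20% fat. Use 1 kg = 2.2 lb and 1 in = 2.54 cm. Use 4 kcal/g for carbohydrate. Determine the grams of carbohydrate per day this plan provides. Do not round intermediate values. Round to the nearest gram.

359 g/day

Convert to metric: weight = 263 ÷ 2.2 = 119.5455 kg; height = (5×12 + 3) × 2.54 = 63 × 2.54 = 160.02 cm.
Harris-Benedict: BMR = 655.1 + 9.563(119.5455) + 1.85(160.02) − 4.676(58) = 1823.1422 kcal/day.
TEE = 1823.1422 × 1.75 = 3190.4988 kcal/day.
Carbohydrate energy = 45% × 3190.4988 = 1435.7245 kcal.
Carbohydrate = 1435.7245 ÷ 4 kcal/g = 358.9311 g.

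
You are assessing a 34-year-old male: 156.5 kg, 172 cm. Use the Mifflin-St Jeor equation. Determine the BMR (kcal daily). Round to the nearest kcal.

2475 kcal daily

Mifflin-St Jeor (male): BMR = 10(156.5) + 6.25(172) − 5(34) + 5 = 1565 + 1075 − 170 + 5 = 2475 kcal/day.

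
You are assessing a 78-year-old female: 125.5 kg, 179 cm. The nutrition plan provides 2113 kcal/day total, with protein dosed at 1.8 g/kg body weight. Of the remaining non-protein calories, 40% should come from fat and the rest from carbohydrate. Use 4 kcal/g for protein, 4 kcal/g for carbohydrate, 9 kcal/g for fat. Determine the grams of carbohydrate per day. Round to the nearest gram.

181 g/day

Protein = 1.8 × 125.5 = 225.9 g → 225.9 × 4 = 903.6 kcal.
Non-protein calories = 2113 − 903.6 = 1209.4 kcal.
Fat: 40% × 1209.4 = 483.76 kcal; carbohydrate: 725.64 kcal.
Carbohydrate: 725.64 kcal ÷ 4 kcal/g = 181.41 g.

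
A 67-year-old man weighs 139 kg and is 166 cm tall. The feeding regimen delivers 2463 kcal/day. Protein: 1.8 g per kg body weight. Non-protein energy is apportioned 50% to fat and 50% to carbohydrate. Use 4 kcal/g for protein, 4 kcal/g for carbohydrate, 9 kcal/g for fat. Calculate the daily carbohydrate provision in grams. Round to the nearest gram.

Protein = 1.8 × 139 = 250.2 g → 250.2 × 4 = 1000.8 kcal.
Non-protein calories = 2463 − 1000.8 = 1462.2 kcal.
Fat: 50% × 1462.2 = 731.1 kcal; carbohydrate: 731.1 kcal.
Carbohydrate: 731.1 kcal ÷ 4 kcal/g = 182.775 g.

183 g/day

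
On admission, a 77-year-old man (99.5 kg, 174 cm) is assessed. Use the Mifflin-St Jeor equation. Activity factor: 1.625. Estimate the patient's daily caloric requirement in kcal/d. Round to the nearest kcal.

2767 kcal/d

Mifflin-St Jeor (male): BMR = 10(99.5) + 6.25(174) − 5(77) + 5 = 995 + 1087.5 − 385 + 5 = 1702.5 kcal/day.
TEE = BMR × activity factor = 1702.5 × 1.625 = 2766.5625 kcal/day.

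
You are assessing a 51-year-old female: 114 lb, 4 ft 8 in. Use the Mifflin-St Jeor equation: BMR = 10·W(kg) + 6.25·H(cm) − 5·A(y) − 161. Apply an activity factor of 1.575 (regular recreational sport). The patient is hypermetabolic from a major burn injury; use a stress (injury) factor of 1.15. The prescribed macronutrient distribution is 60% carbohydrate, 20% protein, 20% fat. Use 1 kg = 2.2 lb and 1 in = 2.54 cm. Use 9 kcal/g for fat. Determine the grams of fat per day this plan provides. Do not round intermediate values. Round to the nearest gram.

40 g/day

Convert to metric: weight = 114 ÷ 2.2 = 51.8182 kg; height = (4×12 + 8) × 2.54 = 56 × 2.54 = 142.24 cm.
Mifflin-St Jeor (female): BMR = 10(51.8182) + 6.25(142.24) − 5(51) − 161 = 518.1818 + 889 − 255 − 161 = 991.1818 kcal/day.
TEE = 991.1818 × 1.575 = 1561.1114 kcal/day.
With stress factor 1.15: 1561.1114 × 1.15 = 1795.2781 kcal/day.
Fat energy = 20% × 1795.2781 = 359.0556 kcal.
Fat = 359.0556 ÷ 9 kcal/g = 39.8951 g.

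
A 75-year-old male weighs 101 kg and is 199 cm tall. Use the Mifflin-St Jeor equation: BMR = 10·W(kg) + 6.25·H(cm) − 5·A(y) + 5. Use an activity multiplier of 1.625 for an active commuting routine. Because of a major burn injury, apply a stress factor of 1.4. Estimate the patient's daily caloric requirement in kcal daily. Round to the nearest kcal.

Mifflin-St Jeor (male): BMR = 10(101) + 6.25(199) − 5(75) + 5 = 1010 + 1243.75 − 375 + 5 = 1883.75 kcal/day.
TEE = BMR × activity factor = 1883.75 × 1.625 = 3061.0938 kcal/day.
Apply stress factor: 3061.0938 × 1.4 = 4285.5313 kcal/day.

4286 kcal daily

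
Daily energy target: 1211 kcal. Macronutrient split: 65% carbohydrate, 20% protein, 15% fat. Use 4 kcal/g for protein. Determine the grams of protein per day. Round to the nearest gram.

Protein energy = 20% × 1211 = 242.2 kcal.
At 4 kcal/g: 242.2 ÷ 4 = 60.55 g.

61 g/day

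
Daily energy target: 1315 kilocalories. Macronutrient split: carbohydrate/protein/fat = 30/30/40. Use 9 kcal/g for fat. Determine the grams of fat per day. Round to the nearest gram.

Fat energy = 40% × 1315 = 526 kcal.
At 9 kcal/g: 526 ÷ 9 = 58.4444 g.

58 g/day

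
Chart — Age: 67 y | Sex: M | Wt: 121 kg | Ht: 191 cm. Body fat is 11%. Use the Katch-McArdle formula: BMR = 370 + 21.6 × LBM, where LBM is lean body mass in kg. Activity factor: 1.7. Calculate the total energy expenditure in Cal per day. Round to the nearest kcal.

4583 Cal per day

LBM = 121 × (1 − 0.11) = 107.69 kg. Katch-McArdle: BMR = 370 + 21.6 × 107.69 = 2696.104 kcal/day.
TEE = BMR × activity factor = 2696.104 × 1.7 = 4583.3768 kcal/day.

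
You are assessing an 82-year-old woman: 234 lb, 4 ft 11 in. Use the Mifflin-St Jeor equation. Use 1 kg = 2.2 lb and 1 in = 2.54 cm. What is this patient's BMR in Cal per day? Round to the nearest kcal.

1429 Cal per day

Convert to metric: weight = 234 ÷ 2.2 = 106.3636 kg; height = (4×12 + 11) × 2.54 = 59 × 2.54 = 149.86 cm.
Mifflin-St Jeor (female): BMR = 10(106.3636) + 6.25(149.86) − 5(82) − 161 = 1063.6364 + 936.625 − 410 − 161 = 1429.2614 kcal/day.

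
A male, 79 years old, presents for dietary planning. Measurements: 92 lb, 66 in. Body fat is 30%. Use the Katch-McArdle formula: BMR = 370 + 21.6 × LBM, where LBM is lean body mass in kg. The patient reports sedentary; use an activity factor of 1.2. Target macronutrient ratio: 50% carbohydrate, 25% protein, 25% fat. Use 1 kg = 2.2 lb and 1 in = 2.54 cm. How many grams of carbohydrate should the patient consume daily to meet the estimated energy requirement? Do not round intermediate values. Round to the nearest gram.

150 g/day

Convert to metric: weight = 92 ÷ 2.2 = 41.8182 kg; height = 66 × 2.54 = 167.64 cm.
LBM = 41.8182 × (1 − 0.3) = 29.2727 kg. Katch-McArdle: BMR = 370 + 21.6 × 29.2727 = 1002.2909 kcal/day.
TEE = 1002.2909 × 1.2 = 1202.7491 kcal/day.
Carbohydrate energy = 50% × 1202.7491 = 601.3745 kcal.
Carbohydrate = 601.3745 ÷ 4 kcal/g = 150.3436 g.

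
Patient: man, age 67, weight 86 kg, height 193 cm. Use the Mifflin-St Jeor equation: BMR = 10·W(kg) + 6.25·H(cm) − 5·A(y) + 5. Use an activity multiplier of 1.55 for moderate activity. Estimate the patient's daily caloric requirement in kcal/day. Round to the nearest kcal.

Mifflin-St Jeor (male): BMR = 10(86) + 6.25(193) − 5(67) + 5 = 860 + 1206.25 − 335 + 5 = 1736.25 kcal/day.
TEE = BMR × activity factor = 1736.25 × 1.55 = 2691.1875 kcal/day.

2691 kcal/day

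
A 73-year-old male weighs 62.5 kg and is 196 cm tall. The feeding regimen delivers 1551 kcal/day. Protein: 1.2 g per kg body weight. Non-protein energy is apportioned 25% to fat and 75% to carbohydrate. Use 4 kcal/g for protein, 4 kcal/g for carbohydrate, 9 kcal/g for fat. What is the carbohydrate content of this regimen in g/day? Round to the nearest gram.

235 g/day

Protein = 1.2 × 62.5 = 75 g → 75 × 4 = 300 kcal.
Non-protein calories = 1551 − 300 = 1251 kcal.
Fat: 25% × 1251 = 312.75 kcal; carbohydrate: 938.25 kcal.
Carbohydrate: 938.25 kcal ÷ 4 kcal/g = 234.5625 g.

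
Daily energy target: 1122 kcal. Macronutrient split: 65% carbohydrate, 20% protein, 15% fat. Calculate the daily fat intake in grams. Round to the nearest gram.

Fat energy = 15% × 1122 = 168.3 kcal.
At 9 kcal/g: 168.3 ÷ 9 = 18.7 g.

19 g/day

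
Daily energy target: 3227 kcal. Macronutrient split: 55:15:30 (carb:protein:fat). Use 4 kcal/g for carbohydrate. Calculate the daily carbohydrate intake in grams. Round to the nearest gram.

444 g/day

Carbohydrate energy = 55% × 3227 = 1774.85 kcal.
At 4 kcal/g: 1774.85 ÷ 4 = 443.7125 g.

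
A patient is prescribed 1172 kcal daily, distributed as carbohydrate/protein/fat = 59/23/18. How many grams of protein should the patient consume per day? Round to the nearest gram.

Protein energy = 23% × 1172 = 269.56 kcal.
At 4 kcal/g: 269.56 ÷ 4 = 67.39 g.

67 g/day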